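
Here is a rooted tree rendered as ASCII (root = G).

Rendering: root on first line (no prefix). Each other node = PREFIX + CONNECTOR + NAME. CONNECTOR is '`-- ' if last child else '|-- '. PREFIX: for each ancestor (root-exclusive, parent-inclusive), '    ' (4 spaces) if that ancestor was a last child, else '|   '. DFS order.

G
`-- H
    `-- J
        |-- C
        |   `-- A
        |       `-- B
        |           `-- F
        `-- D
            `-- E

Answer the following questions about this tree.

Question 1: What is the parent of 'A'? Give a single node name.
Answer: C

Derivation:
Scan adjacency: A appears as child of C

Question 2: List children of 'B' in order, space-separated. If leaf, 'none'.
Answer: F

Derivation:
Node B's children (from adjacency): F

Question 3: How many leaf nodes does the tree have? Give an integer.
Answer: 2

Derivation:
Leaves (nodes with no children): E, F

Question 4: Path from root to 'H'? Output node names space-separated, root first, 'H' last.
Answer: G H

Derivation:
Walk down from root: G -> H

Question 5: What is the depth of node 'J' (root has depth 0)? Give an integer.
Path from root to J: G -> H -> J
Depth = number of edges = 2

Answer: 2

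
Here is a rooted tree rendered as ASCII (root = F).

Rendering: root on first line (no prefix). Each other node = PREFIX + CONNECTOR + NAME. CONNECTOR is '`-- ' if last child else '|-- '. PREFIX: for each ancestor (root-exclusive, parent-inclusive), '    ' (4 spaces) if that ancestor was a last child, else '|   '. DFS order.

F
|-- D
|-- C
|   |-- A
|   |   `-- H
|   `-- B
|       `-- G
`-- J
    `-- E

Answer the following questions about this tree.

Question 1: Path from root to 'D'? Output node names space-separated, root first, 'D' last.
Walk down from root: F -> D

Answer: F D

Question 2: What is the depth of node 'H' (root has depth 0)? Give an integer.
Answer: 3

Derivation:
Path from root to H: F -> C -> A -> H
Depth = number of edges = 3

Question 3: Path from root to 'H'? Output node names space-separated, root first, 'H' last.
Walk down from root: F -> C -> A -> H

Answer: F C A H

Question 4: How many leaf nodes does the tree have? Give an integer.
Leaves (nodes with no children): D, E, G, H

Answer: 4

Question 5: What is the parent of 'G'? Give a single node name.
Scan adjacency: G appears as child of B

Answer: B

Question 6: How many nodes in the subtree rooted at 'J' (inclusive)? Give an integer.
Answer: 2

Derivation:
Subtree rooted at J contains: E, J
Count = 2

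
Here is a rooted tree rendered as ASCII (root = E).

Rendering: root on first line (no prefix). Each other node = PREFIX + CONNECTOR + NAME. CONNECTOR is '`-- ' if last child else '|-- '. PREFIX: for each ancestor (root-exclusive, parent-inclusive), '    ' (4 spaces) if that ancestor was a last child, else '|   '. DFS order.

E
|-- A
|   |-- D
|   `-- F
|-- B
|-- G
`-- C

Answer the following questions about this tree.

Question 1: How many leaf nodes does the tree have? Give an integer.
Answer: 5

Derivation:
Leaves (nodes with no children): B, C, D, F, G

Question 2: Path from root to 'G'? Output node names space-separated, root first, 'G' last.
Walk down from root: E -> G

Answer: E G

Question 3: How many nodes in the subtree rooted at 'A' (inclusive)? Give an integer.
Subtree rooted at A contains: A, D, F
Count = 3

Answer: 3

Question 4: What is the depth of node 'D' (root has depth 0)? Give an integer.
Answer: 2

Derivation:
Path from root to D: E -> A -> D
Depth = number of edges = 2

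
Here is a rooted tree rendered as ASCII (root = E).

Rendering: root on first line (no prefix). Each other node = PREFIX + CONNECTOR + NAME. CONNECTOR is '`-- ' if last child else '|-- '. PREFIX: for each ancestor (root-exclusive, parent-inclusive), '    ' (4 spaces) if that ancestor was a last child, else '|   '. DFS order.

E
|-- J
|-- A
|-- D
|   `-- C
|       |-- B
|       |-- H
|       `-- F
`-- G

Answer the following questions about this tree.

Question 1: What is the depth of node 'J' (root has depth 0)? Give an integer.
Path from root to J: E -> J
Depth = number of edges = 1

Answer: 1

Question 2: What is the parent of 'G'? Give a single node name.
Answer: E

Derivation:
Scan adjacency: G appears as child of E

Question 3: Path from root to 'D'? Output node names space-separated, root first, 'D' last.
Answer: E D

Derivation:
Walk down from root: E -> D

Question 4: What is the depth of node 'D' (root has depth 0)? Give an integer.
Path from root to D: E -> D
Depth = number of edges = 1

Answer: 1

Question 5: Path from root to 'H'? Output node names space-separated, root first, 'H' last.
Walk down from root: E -> D -> C -> H

Answer: E D C H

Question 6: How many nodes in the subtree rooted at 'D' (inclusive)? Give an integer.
Subtree rooted at D contains: B, C, D, F, H
Count = 5

Answer: 5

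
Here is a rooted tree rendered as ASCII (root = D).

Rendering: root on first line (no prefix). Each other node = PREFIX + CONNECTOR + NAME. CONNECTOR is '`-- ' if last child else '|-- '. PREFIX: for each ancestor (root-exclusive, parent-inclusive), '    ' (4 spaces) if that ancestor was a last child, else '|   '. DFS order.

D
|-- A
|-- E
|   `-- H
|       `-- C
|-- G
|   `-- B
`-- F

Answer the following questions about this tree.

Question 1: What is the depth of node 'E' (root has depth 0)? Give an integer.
Path from root to E: D -> E
Depth = number of edges = 1

Answer: 1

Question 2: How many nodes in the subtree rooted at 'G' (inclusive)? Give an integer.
Answer: 2

Derivation:
Subtree rooted at G contains: B, G
Count = 2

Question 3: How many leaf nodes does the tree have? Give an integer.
Leaves (nodes with no children): A, B, C, F

Answer: 4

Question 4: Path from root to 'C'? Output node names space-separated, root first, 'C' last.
Answer: D E H C

Derivation:
Walk down from root: D -> E -> H -> C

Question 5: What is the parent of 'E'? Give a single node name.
Answer: D

Derivation:
Scan adjacency: E appears as child of D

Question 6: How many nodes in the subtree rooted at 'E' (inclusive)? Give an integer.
Answer: 3

Derivation:
Subtree rooted at E contains: C, E, H
Count = 3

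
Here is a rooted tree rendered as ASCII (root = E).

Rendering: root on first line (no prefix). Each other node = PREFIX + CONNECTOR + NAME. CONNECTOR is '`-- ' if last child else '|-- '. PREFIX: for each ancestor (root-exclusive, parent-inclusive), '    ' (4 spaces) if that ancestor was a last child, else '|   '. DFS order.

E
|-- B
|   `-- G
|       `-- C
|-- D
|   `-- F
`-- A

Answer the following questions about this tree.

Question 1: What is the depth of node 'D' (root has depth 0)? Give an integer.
Path from root to D: E -> D
Depth = number of edges = 1

Answer: 1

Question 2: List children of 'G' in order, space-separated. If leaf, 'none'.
Answer: C

Derivation:
Node G's children (from adjacency): C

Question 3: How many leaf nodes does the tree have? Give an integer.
Answer: 3

Derivation:
Leaves (nodes with no children): A, C, F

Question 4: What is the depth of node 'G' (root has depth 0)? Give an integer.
Answer: 2

Derivation:
Path from root to G: E -> B -> G
Depth = number of edges = 2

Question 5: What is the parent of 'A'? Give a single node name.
Scan adjacency: A appears as child of E

Answer: E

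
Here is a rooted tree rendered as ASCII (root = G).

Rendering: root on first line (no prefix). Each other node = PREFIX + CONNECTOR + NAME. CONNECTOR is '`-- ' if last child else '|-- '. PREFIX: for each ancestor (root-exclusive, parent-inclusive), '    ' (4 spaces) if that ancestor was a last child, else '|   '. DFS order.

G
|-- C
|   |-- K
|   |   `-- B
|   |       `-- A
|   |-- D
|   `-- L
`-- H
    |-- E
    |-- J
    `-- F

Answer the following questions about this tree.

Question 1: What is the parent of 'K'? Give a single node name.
Scan adjacency: K appears as child of C

Answer: C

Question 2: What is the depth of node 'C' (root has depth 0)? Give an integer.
Answer: 1

Derivation:
Path from root to C: G -> C
Depth = number of edges = 1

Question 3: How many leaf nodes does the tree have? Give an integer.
Answer: 6

Derivation:
Leaves (nodes with no children): A, D, E, F, J, L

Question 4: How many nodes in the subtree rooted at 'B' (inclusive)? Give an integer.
Answer: 2

Derivation:
Subtree rooted at B contains: A, B
Count = 2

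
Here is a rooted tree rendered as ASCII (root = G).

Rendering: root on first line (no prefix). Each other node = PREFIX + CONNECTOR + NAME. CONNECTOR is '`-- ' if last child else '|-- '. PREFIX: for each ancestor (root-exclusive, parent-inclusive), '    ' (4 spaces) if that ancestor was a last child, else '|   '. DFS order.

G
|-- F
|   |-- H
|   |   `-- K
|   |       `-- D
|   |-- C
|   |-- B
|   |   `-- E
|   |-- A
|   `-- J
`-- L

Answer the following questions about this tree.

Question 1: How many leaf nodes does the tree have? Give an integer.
Leaves (nodes with no children): A, C, D, E, J, L

Answer: 6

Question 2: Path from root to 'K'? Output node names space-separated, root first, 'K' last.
Walk down from root: G -> F -> H -> K

Answer: G F H K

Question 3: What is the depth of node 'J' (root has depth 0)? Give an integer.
Answer: 2

Derivation:
Path from root to J: G -> F -> J
Depth = number of edges = 2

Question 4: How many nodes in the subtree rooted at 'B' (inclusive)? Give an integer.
Answer: 2

Derivation:
Subtree rooted at B contains: B, E
Count = 2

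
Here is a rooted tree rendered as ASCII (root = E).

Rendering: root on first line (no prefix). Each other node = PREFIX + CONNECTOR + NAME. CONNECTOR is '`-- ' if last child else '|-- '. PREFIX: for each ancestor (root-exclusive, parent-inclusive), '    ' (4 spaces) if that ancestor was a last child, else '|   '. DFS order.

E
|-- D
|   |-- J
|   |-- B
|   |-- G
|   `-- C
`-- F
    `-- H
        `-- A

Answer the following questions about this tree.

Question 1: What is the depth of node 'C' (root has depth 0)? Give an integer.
Answer: 2

Derivation:
Path from root to C: E -> D -> C
Depth = number of edges = 2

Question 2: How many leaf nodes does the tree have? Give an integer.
Leaves (nodes with no children): A, B, C, G, J

Answer: 5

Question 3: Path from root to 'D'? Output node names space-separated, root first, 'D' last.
Answer: E D

Derivation:
Walk down from root: E -> D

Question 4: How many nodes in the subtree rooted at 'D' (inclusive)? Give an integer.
Answer: 5

Derivation:
Subtree rooted at D contains: B, C, D, G, J
Count = 5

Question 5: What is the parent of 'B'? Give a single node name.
Answer: D

Derivation:
Scan adjacency: B appears as child of D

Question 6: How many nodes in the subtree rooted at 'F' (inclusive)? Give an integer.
Subtree rooted at F contains: A, F, H
Count = 3

Answer: 3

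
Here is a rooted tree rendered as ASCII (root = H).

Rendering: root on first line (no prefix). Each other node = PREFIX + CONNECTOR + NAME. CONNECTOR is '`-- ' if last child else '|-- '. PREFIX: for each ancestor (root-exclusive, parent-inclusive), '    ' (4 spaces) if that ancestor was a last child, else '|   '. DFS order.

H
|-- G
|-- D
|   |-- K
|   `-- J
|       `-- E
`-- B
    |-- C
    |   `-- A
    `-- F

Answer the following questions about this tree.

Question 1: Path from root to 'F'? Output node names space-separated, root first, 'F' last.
Walk down from root: H -> B -> F

Answer: H B F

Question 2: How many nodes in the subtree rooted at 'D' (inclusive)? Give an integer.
Answer: 4

Derivation:
Subtree rooted at D contains: D, E, J, K
Count = 4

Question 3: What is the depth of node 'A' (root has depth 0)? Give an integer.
Answer: 3

Derivation:
Path from root to A: H -> B -> C -> A
Depth = number of edges = 3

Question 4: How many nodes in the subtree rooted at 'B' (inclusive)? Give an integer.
Subtree rooted at B contains: A, B, C, F
Count = 4

Answer: 4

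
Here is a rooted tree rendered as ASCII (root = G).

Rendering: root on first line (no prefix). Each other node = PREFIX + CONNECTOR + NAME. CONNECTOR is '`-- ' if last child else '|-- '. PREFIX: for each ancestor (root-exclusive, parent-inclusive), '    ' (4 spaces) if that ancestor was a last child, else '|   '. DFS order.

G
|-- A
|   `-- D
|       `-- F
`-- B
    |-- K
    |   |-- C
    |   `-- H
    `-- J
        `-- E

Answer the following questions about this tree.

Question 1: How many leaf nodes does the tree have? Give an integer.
Answer: 4

Derivation:
Leaves (nodes with no children): C, E, F, H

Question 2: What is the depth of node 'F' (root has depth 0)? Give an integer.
Path from root to F: G -> A -> D -> F
Depth = number of edges = 3

Answer: 3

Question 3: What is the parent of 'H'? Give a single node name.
Answer: K

Derivation:
Scan adjacency: H appears as child of K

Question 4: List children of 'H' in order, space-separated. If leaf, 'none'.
Node H's children (from adjacency): (leaf)

Answer: none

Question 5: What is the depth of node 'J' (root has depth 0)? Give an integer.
Path from root to J: G -> B -> J
Depth = number of edges = 2

Answer: 2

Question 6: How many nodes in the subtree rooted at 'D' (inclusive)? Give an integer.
Subtree rooted at D contains: D, F
Count = 2

Answer: 2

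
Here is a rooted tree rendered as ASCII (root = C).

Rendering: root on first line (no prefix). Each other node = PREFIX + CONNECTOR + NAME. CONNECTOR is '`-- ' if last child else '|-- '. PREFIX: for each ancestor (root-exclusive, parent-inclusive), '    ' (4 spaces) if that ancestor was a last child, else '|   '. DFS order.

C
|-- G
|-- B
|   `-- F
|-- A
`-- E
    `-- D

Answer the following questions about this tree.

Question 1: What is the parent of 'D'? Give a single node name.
Scan adjacency: D appears as child of E

Answer: E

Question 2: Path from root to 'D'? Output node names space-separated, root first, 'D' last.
Answer: C E D

Derivation:
Walk down from root: C -> E -> D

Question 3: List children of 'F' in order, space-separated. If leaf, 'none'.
Node F's children (from adjacency): (leaf)

Answer: none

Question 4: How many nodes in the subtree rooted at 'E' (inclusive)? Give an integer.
Subtree rooted at E contains: D, E
Count = 2

Answer: 2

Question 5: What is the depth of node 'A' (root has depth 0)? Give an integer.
Path from root to A: C -> A
Depth = number of edges = 1

Answer: 1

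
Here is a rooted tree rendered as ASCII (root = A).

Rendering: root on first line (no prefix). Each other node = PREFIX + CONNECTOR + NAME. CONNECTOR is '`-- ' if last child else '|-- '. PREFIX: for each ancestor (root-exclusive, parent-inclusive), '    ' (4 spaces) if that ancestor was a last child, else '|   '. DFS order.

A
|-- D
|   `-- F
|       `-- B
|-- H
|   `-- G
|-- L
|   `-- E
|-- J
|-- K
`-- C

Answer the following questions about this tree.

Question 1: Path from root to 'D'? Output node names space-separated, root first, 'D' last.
Answer: A D

Derivation:
Walk down from root: A -> D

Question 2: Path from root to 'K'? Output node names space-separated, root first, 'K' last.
Walk down from root: A -> K

Answer: A K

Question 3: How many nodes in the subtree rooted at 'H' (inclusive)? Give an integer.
Answer: 2

Derivation:
Subtree rooted at H contains: G, H
Count = 2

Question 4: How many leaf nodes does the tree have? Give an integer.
Answer: 6

Derivation:
Leaves (nodes with no children): B, C, E, G, J, K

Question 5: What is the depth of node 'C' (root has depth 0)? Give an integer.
Path from root to C: A -> C
Depth = number of edges = 1

Answer: 1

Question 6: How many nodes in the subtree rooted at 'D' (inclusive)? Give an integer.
Answer: 3

Derivation:
Subtree rooted at D contains: B, D, F
Count = 3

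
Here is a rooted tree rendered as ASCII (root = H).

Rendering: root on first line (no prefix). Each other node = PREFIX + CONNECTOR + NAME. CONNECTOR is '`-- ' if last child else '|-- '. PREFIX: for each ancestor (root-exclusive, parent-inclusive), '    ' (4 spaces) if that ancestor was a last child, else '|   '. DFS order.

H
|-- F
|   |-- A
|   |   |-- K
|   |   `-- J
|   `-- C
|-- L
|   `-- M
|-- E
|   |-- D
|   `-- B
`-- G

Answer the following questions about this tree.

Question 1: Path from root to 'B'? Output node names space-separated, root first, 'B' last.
Walk down from root: H -> E -> B

Answer: H E B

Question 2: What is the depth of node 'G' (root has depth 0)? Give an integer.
Path from root to G: H -> G
Depth = number of edges = 1

Answer: 1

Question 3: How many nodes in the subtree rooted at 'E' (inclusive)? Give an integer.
Answer: 3

Derivation:
Subtree rooted at E contains: B, D, E
Count = 3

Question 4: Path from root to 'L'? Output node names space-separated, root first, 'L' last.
Answer: H L

Derivation:
Walk down from root: H -> L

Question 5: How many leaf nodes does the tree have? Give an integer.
Leaves (nodes with no children): B, C, D, G, J, K, M

Answer: 7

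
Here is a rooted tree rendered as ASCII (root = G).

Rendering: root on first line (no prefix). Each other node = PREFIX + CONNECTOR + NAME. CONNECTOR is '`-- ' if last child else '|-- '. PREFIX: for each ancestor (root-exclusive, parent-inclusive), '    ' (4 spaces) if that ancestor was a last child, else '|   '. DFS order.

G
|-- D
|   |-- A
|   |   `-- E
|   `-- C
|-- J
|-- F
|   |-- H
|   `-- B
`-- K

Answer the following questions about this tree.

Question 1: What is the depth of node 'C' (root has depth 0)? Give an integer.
Path from root to C: G -> D -> C
Depth = number of edges = 2

Answer: 2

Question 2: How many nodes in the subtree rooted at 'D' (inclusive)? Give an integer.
Answer: 4

Derivation:
Subtree rooted at D contains: A, C, D, E
Count = 4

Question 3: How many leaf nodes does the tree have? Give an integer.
Leaves (nodes with no children): B, C, E, H, J, K

Answer: 6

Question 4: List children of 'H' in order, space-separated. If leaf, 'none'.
Answer: none

Derivation:
Node H's children (from adjacency): (leaf)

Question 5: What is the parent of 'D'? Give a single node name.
Answer: G

Derivation:
Scan adjacency: D appears as child of G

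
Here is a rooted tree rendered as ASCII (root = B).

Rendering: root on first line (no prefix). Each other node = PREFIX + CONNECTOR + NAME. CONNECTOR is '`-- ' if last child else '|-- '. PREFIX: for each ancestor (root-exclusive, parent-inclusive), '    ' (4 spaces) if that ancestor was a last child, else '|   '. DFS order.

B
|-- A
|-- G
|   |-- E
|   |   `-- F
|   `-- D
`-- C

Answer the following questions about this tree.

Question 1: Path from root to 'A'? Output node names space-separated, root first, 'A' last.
Answer: B A

Derivation:
Walk down from root: B -> A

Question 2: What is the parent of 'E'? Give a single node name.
Scan adjacency: E appears as child of G

Answer: G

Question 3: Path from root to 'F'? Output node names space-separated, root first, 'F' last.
Walk down from root: B -> G -> E -> F

Answer: B G E F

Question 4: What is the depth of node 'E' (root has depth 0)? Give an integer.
Path from root to E: B -> G -> E
Depth = number of edges = 2

Answer: 2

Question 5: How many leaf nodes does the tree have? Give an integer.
Answer: 4

Derivation:
Leaves (nodes with no children): A, C, D, F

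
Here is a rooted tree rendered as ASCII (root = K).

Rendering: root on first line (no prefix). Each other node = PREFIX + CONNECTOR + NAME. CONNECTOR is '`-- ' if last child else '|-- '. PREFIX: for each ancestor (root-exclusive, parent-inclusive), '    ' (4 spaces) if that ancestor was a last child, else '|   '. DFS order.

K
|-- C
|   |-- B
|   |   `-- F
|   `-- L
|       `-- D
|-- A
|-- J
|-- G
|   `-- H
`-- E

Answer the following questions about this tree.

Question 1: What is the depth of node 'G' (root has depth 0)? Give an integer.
Path from root to G: K -> G
Depth = number of edges = 1

Answer: 1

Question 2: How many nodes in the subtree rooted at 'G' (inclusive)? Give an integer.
Subtree rooted at G contains: G, H
Count = 2

Answer: 2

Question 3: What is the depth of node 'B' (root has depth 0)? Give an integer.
Path from root to B: K -> C -> B
Depth = number of edges = 2

Answer: 2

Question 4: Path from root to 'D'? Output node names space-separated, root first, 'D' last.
Walk down from root: K -> C -> L -> D

Answer: K C L D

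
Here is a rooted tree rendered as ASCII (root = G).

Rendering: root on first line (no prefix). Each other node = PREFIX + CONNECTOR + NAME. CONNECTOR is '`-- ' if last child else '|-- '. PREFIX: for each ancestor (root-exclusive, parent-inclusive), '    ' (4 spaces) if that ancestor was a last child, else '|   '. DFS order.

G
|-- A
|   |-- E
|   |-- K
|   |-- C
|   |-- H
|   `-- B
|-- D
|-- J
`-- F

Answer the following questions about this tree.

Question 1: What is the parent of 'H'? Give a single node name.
Scan adjacency: H appears as child of A

Answer: A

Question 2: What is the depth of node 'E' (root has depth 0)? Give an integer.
Path from root to E: G -> A -> E
Depth = number of edges = 2

Answer: 2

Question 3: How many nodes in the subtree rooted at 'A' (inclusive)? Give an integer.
Subtree rooted at A contains: A, B, C, E, H, K
Count = 6

Answer: 6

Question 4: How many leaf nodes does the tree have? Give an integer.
Leaves (nodes with no children): B, C, D, E, F, H, J, K

Answer: 8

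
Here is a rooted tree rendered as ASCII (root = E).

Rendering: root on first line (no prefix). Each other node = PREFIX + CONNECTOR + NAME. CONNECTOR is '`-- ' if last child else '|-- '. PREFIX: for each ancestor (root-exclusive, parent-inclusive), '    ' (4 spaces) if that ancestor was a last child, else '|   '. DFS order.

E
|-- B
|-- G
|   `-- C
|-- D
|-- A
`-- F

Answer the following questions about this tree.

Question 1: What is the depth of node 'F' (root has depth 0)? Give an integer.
Path from root to F: E -> F
Depth = number of edges = 1

Answer: 1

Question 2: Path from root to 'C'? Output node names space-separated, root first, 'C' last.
Answer: E G C

Derivation:
Walk down from root: E -> G -> C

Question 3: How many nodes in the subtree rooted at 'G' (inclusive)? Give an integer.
Subtree rooted at G contains: C, G
Count = 2

Answer: 2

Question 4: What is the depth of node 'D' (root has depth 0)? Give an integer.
Answer: 1

Derivation:
Path from root to D: E -> D
Depth = number of edges = 1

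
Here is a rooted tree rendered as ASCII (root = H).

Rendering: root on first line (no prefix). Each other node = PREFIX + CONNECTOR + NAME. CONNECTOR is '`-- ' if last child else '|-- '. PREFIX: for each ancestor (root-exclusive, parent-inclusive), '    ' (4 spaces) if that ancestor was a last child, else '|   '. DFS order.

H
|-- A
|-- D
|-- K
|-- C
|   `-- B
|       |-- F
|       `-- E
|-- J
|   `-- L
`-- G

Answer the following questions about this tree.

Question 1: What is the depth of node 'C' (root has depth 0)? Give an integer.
Answer: 1

Derivation:
Path from root to C: H -> C
Depth = number of edges = 1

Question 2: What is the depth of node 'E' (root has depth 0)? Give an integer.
Path from root to E: H -> C -> B -> E
Depth = number of edges = 3

Answer: 3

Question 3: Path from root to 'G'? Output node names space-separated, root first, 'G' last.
Walk down from root: H -> G

Answer: H G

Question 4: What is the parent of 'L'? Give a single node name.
Scan adjacency: L appears as child of J

Answer: J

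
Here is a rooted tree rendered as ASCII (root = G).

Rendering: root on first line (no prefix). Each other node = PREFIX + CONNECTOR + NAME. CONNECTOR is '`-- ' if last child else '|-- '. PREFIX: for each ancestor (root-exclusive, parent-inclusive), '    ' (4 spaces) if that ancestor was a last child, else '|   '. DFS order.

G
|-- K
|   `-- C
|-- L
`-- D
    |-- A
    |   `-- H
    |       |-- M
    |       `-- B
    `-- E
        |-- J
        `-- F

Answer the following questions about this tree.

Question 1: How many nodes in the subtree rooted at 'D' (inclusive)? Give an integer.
Answer: 8

Derivation:
Subtree rooted at D contains: A, B, D, E, F, H, J, M
Count = 8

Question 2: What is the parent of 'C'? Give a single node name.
Scan adjacency: C appears as child of K

Answer: K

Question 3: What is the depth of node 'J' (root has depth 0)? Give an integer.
Path from root to J: G -> D -> E -> J
Depth = number of edges = 3

Answer: 3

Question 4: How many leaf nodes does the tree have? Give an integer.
Answer: 6

Derivation:
Leaves (nodes with no children): B, C, F, J, L, M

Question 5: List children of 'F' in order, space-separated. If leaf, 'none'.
Node F's children (from adjacency): (leaf)

Answer: none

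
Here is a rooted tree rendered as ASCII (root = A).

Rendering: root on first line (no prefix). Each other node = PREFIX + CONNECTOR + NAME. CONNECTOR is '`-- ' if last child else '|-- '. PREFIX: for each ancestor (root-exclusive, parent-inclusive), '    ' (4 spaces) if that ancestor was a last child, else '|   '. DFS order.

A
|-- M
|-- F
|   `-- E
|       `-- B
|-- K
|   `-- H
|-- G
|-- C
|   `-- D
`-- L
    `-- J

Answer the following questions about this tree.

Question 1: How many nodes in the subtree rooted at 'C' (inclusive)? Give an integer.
Answer: 2

Derivation:
Subtree rooted at C contains: C, D
Count = 2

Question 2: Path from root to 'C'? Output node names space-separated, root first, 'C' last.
Answer: A C

Derivation:
Walk down from root: A -> C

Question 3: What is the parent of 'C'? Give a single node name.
Scan adjacency: C appears as child of A

Answer: A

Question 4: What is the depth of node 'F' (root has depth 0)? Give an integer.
Answer: 1

Derivation:
Path from root to F: A -> F
Depth = number of edges = 1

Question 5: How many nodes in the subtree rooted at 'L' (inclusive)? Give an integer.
Answer: 2

Derivation:
Subtree rooted at L contains: J, L
Count = 2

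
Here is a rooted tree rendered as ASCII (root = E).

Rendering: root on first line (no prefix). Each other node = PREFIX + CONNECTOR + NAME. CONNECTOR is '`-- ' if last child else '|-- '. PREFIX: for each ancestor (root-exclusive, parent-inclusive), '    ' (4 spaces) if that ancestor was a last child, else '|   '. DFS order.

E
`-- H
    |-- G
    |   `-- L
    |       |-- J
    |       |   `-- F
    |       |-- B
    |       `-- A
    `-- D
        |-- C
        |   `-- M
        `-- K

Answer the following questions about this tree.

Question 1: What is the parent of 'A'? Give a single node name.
Scan adjacency: A appears as child of L

Answer: L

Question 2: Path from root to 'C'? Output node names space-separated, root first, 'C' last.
Walk down from root: E -> H -> D -> C

Answer: E H D C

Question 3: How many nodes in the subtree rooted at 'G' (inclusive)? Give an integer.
Subtree rooted at G contains: A, B, F, G, J, L
Count = 6

Answer: 6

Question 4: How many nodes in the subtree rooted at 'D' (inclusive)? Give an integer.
Answer: 4

Derivation:
Subtree rooted at D contains: C, D, K, M
Count = 4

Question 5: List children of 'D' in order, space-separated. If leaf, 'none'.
Node D's children (from adjacency): C, K

Answer: C K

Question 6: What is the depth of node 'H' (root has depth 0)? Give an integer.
Path from root to H: E -> H
Depth = number of edges = 1

Answer: 1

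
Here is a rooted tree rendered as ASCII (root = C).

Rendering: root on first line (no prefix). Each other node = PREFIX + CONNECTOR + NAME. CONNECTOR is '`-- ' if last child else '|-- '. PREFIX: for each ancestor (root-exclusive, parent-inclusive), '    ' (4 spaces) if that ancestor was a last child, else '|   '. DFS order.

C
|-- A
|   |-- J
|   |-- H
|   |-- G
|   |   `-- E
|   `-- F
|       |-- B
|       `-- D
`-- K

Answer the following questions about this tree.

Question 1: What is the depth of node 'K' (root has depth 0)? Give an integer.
Answer: 1

Derivation:
Path from root to K: C -> K
Depth = number of edges = 1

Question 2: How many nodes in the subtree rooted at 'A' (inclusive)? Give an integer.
Answer: 8

Derivation:
Subtree rooted at A contains: A, B, D, E, F, G, H, J
Count = 8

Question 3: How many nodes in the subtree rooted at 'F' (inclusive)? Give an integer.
Answer: 3

Derivation:
Subtree rooted at F contains: B, D, F
Count = 3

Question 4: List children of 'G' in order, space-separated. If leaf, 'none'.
Answer: E

Derivation:
Node G's children (from adjacency): E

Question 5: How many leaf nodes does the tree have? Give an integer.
Leaves (nodes with no children): B, D, E, H, J, K

Answer: 6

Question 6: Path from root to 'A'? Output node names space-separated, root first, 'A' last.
Walk down from root: C -> A

Answer: C A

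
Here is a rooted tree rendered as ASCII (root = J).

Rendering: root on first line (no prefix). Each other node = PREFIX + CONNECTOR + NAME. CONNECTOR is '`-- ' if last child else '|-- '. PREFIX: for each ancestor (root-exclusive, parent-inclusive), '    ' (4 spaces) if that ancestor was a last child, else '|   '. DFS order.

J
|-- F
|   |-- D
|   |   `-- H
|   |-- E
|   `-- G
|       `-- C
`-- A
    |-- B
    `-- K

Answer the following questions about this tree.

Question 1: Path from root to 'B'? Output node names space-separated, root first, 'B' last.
Walk down from root: J -> A -> B

Answer: J A B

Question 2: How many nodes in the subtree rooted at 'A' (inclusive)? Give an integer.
Answer: 3

Derivation:
Subtree rooted at A contains: A, B, K
Count = 3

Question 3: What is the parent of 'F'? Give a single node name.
Answer: J

Derivation:
Scan adjacency: F appears as child of J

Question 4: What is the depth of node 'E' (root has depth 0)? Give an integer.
Path from root to E: J -> F -> E
Depth = number of edges = 2

Answer: 2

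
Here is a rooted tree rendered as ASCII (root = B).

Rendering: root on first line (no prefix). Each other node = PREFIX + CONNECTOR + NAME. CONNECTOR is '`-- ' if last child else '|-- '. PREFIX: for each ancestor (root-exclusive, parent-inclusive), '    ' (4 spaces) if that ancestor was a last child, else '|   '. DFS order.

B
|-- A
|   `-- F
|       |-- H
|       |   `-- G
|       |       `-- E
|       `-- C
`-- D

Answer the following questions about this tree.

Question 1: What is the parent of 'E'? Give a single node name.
Scan adjacency: E appears as child of G

Answer: G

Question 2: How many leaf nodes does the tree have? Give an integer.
Leaves (nodes with no children): C, D, E

Answer: 3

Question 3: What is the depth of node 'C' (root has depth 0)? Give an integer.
Path from root to C: B -> A -> F -> C
Depth = number of edges = 3

Answer: 3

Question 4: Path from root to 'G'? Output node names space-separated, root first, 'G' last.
Answer: B A F H G

Derivation:
Walk down from root: B -> A -> F -> H -> G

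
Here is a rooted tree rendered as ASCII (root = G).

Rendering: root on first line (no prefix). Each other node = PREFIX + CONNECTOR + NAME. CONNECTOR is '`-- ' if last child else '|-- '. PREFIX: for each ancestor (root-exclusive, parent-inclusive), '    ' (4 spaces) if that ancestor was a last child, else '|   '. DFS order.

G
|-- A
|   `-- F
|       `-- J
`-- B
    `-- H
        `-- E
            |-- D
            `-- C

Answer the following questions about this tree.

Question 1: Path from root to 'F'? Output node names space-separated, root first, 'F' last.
Walk down from root: G -> A -> F

Answer: G A F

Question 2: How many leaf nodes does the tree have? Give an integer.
Leaves (nodes with no children): C, D, J

Answer: 3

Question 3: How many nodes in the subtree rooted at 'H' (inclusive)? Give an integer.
Answer: 4

Derivation:
Subtree rooted at H contains: C, D, E, H
Count = 4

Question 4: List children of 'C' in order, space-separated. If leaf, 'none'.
Answer: none

Derivation:
Node C's children (from adjacency): (leaf)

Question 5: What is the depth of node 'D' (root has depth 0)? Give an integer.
Answer: 4

Derivation:
Path from root to D: G -> B -> H -> E -> D
Depth = number of edges = 4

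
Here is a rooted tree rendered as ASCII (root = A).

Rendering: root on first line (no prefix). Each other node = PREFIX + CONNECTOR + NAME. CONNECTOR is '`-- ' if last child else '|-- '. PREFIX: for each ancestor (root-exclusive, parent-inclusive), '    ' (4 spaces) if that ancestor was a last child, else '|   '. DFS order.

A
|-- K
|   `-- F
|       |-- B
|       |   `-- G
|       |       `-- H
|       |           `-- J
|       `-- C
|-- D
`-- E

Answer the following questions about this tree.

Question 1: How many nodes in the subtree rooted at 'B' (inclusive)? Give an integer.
Subtree rooted at B contains: B, G, H, J
Count = 4

Answer: 4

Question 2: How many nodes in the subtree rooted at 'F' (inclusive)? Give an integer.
Subtree rooted at F contains: B, C, F, G, H, J
Count = 6

Answer: 6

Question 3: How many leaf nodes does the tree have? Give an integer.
Leaves (nodes with no children): C, D, E, J

Answer: 4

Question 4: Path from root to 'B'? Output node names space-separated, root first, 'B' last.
Answer: A K F B

Derivation:
Walk down from root: A -> K -> F -> B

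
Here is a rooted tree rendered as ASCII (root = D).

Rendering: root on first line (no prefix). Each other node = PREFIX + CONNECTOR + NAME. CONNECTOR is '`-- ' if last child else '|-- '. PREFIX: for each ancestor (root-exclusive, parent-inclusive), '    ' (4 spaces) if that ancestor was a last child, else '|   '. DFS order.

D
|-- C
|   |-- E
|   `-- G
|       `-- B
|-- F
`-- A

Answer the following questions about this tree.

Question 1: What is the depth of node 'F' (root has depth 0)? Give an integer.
Answer: 1

Derivation:
Path from root to F: D -> F
Depth = number of edges = 1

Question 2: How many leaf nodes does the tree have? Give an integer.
Answer: 4

Derivation:
Leaves (nodes with no children): A, B, E, F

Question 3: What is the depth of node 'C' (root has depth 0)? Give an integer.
Path from root to C: D -> C
Depth = number of edges = 1

Answer: 1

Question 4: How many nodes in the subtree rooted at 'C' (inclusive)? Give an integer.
Answer: 4

Derivation:
Subtree rooted at C contains: B, C, E, G
Count = 4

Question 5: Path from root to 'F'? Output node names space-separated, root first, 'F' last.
Walk down from root: D -> F

Answer: D F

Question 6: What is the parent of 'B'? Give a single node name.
Answer: G

Derivation:
Scan adjacency: B appears as child of G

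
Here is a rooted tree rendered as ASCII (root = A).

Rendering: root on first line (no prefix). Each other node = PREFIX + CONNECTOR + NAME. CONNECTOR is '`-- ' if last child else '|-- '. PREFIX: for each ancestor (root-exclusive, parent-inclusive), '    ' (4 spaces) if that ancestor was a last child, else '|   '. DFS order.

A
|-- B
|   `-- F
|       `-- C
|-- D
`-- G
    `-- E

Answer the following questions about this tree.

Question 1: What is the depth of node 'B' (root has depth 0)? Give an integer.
Answer: 1

Derivation:
Path from root to B: A -> B
Depth = number of edges = 1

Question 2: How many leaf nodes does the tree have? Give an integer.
Answer: 3

Derivation:
Leaves (nodes with no children): C, D, E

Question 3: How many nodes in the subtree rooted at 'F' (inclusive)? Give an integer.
Answer: 2

Derivation:
Subtree rooted at F contains: C, F
Count = 2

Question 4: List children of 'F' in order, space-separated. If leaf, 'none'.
Node F's children (from adjacency): C

Answer: C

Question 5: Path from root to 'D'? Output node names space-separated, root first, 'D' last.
Answer: A D

Derivation:
Walk down from root: A -> D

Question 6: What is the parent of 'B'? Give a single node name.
Scan adjacency: B appears as child of A

Answer: A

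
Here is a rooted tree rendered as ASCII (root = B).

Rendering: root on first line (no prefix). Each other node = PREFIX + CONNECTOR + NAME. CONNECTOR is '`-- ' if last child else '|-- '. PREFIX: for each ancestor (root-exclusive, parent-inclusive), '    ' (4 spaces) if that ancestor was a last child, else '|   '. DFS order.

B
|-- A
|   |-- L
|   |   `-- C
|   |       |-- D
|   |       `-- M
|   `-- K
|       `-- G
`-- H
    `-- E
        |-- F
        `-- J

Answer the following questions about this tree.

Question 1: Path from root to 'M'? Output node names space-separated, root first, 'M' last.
Answer: B A L C M

Derivation:
Walk down from root: B -> A -> L -> C -> M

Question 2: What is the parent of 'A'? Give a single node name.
Scan adjacency: A appears as child of B

Answer: B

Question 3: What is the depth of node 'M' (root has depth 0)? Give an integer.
Path from root to M: B -> A -> L -> C -> M
Depth = number of edges = 4

Answer: 4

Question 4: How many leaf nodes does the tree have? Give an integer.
Answer: 5

Derivation:
Leaves (nodes with no children): D, F, G, J, M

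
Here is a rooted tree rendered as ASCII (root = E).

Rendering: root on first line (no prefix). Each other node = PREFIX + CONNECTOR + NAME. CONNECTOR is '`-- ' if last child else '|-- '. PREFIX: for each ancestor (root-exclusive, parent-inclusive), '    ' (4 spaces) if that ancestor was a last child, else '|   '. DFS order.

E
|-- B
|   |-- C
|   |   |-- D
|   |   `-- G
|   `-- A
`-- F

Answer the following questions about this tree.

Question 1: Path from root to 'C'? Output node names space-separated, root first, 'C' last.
Answer: E B C

Derivation:
Walk down from root: E -> B -> C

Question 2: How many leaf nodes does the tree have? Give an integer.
Leaves (nodes with no children): A, D, F, G

Answer: 4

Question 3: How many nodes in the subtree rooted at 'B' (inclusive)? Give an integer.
Answer: 5

Derivation:
Subtree rooted at B contains: A, B, C, D, G
Count = 5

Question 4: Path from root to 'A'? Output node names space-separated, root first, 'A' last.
Answer: E B A

Derivation:
Walk down from root: E -> B -> A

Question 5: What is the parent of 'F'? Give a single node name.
Answer: E

Derivation:
Scan adjacency: F appears as child of E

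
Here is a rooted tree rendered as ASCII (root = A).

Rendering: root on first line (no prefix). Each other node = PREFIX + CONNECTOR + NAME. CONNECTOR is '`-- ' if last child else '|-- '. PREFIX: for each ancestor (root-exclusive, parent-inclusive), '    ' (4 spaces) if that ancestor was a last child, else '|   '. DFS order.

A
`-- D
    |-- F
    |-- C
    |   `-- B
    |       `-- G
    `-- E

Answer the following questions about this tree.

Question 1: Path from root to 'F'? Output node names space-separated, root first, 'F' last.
Walk down from root: A -> D -> F

Answer: A D F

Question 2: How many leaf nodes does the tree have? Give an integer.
Answer: 3

Derivation:
Leaves (nodes with no children): E, F, G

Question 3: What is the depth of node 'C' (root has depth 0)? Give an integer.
Answer: 2

Derivation:
Path from root to C: A -> D -> C
Depth = number of edges = 2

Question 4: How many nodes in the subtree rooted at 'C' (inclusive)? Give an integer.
Subtree rooted at C contains: B, C, G
Count = 3

Answer: 3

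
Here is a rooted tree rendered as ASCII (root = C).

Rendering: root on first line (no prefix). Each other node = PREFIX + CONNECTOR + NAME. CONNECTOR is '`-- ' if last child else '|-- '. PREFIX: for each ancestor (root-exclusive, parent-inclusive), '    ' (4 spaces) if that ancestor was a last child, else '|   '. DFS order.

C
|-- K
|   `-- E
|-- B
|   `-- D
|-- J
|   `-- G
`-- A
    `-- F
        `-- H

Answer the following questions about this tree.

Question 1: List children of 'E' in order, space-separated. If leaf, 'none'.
Node E's children (from adjacency): (leaf)

Answer: none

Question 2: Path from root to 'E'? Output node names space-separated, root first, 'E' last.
Walk down from root: C -> K -> E

Answer: C K E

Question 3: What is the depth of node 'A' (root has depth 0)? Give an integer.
Path from root to A: C -> A
Depth = number of edges = 1

Answer: 1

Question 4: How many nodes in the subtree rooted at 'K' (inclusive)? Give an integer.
Answer: 2

Derivation:
Subtree rooted at K contains: E, K
Count = 2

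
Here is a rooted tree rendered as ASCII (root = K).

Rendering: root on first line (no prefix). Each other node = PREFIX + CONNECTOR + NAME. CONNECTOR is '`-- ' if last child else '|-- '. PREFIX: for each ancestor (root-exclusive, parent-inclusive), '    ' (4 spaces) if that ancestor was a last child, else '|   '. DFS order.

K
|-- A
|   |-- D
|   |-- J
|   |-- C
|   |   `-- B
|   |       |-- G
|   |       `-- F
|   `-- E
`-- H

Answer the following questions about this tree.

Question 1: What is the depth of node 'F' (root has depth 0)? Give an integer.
Answer: 4

Derivation:
Path from root to F: K -> A -> C -> B -> F
Depth = number of edges = 4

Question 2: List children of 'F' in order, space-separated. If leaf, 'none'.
Node F's children (from adjacency): (leaf)

Answer: none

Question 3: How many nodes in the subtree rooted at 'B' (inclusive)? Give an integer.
Answer: 3

Derivation:
Subtree rooted at B contains: B, F, G
Count = 3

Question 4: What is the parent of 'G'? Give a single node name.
Scan adjacency: G appears as child of B

Answer: B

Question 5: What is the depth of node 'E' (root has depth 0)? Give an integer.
Answer: 2

Derivation:
Path from root to E: K -> A -> E
Depth = number of edges = 2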